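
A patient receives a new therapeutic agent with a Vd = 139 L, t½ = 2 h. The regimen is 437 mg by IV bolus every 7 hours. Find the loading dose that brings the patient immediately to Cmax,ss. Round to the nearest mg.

479 mg

f = (1/2)^(7/2) ≈ 0.088388; accumulation ratio R = 1/(1−f) ≈ 1.09696.
Loading dose to hit Cmax,ss on first dose: D_load = D_maint·R ≈ 437 × 1.09696 ≈ 479.37 mg.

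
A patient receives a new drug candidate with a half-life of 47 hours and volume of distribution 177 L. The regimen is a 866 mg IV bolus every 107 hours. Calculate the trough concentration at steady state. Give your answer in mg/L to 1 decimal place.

1.3 mg/L

k = ln2/t½ = ln2/47 ≈ 0.014748 h⁻¹; fraction remaining f = e^(−kτ) = e^(−0.014748×107) ≈ 0.2064.
Single-dose peak C₀ = D/Vd = 866/177 ≈ 4.893 mg/L.
Steady-state trough Cmin,ss = C₀·f/(1−f) ≈ 4.893 × 0.2064/0.7936 ≈ 1.273 mg/L.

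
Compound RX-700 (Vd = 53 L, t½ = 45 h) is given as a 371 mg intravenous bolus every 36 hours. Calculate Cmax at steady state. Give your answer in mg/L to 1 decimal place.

τ/t½ = 36/45 ≈ 0.8, so fraction remaining f = (1/2)^(36/45) ≈ 0.5743.
Accumulation ratio R = 1/(1 − f) ≈ 1/0.4257 ≈ 2.3491.
Each bolus raises the concentration by D/Vd = 371/53 ≈ 7.000 mg/L.
Steady-state peak Cmax,ss = C₀·R ≈ 7.000 × 2.3491 ≈ 16.444 mg/L.

16.4 mg/L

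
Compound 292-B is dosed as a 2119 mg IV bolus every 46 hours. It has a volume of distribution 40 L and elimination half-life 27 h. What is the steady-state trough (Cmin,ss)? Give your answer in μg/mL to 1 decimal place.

23.5 μg/mL

k = ln2/t½ = ln2/27 ≈ 0.025672 h⁻¹; fraction remaining f = e^(−kτ) = e^(−0.025672×46) ≈ 0.3070.
Single-dose peak C₀ = D/Vd = 2119/40 ≈ 52.975 μg/mL.
Steady-state trough Cmin,ss = C₀·f/(1−f) ≈ 52.975 × 0.3070/0.6930 ≈ 23.468 μg/mL.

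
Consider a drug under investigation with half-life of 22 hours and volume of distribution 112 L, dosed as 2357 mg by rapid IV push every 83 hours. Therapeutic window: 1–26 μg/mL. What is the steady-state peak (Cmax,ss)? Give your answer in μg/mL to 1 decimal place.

Over one 83-h interval, 83/22 ≈ 3.7727 half-lives elapse, leaving f ≈ 0.0732 of each dose.
Accumulation ratio R = 1/(1 − f) ≈ 1/0.9268 ≈ 1.0790.
Each bolus raises the concentration by D/Vd = 2357/112 ≈ 21.045 μg/mL.
Steady-state peak Cmax,ss = C₀·R ≈ 21.045 × 1.0790 ≈ 22.708 μg/mL.
Peak 22.7 μg/mL vs MTC 26 μg/mL: below toxic threshold.

22.7 μg/mL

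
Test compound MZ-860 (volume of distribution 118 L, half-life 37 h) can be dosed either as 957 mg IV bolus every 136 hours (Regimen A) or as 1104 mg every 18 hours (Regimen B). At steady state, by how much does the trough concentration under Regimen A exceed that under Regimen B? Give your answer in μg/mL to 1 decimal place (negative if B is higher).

-22.6 μg/mL

Regimen A: f = (1/2)^(136/37) ≈ 0.0783; Cmin,ss = (957/118)·f/(1−f) ≈ 0.689 μg/mL.
Regimen B: f = (1/2)^(18/37) ≈ 0.7138; Cmin,ss = (1104/118)·f/(1−f) ≈ 23.334 μg/mL.
Difference ≈ 0.689 − 23.334 ≈ -22.645 μg/mL.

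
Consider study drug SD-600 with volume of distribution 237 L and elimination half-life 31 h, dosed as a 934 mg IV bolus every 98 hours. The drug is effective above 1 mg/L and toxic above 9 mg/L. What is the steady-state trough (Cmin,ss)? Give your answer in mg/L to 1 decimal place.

0.5 mg/L

k = ln2/t½ = ln2/31 ≈ 0.022360 h⁻¹; fraction remaining f = e^(−kτ) = e^(−0.022360×98) ≈ 0.1118.
At steady state, accumulation factor R = 1/(1 − e^(−kτ)) ≈ 1.1259.
Single-dose peak C₀ = D/Vd = 934/237 ≈ 3.941 mg/L.
Steady-state peak Cmax,ss = C₀·R ≈ 3.941 × 1.1259 ≈ 4.437 mg/L.
Steady-state trough Cmin,ss = Cmax,ss·f ≈ 4.437 × 0.1118 ≈ 0.496 mg/L.
Trough 0.5 mg/L vs MEC 1 mg/L: subtherapeutic.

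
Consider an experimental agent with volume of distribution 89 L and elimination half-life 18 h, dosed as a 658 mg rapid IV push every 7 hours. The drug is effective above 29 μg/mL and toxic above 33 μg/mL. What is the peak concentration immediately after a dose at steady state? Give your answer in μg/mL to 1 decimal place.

31.3 μg/mL

τ/t½ = 7/18 ≈ 0.38889, so fraction remaining f = (1/2)^(7/18) ≈ 0.7637.
Accumulation ratio R = 1/(1 − f) ≈ 1/0.2363 ≈ 4.2319.
Single-dose peak C₀ = D/Vd = 658/89 ≈ 7.393 μg/mL.
Steady-state peak Cmax,ss = C₀·R ≈ 7.393 × 4.2319 ≈ 31.286 μg/mL.
Peak 31.3 μg/mL vs MTC 33 μg/mL: below toxic threshold.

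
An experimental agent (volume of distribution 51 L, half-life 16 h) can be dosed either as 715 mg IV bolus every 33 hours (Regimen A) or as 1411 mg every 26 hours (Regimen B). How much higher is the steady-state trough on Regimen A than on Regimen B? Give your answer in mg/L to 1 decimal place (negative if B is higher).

Regimen A: f = (1/2)^(33/16) ≈ 0.2394; Cmin,ss = (715/51)·f/(1−f) ≈ 4.413 mg/L.
Regimen B: f = (1/2)^(26/16) ≈ 0.3242; Cmin,ss = (1411/51)·f/(1−f) ≈ 13.272 mg/L.
Difference ≈ 4.413 − 13.272 ≈ -8.859 mg/L.

-8.9 mg/L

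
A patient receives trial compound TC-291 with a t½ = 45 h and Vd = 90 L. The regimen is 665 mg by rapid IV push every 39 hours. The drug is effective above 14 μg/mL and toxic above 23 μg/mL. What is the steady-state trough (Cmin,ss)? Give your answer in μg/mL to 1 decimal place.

9.0 μg/mL

Over one 39-h interval, 39/45 ≈ 0.86667 half-lives elapse, leaving f ≈ 0.5484 of each dose.
Accumulation ratio R = 1/(1 − f) ≈ 1/0.4516 ≈ 2.2143.
Each bolus raises the concentration by D/Vd = 665/90 ≈ 7.389 μg/mL.
Cmax,ss = C₀/(1 − f) ≈ 7.389/0.4516 ≈ 16.362 μg/mL.
One interval later, Cmin,ss = Cmax,ss·e^(−kτ) ≈ 16.362 × 0.5484 ≈ 8.973 μg/mL.
Trough 9.0 μg/mL vs MEC 14 μg/mL: subtherapeutic.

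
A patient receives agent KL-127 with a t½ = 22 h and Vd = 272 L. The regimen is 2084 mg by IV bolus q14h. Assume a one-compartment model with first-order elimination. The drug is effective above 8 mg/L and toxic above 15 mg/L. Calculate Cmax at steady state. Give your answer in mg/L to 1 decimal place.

Over one 14-h interval, 14/22 ≈ 0.63636 half-lives elapse, leaving f ≈ 0.6433 of each dose.
At steady state, accumulation factor R = 1/(1 − e^(−kτ)) ≈ 2.8035.
Each bolus raises the concentration by D/Vd = 2084/272 ≈ 7.662 mg/L.
Cmax,ss = C₀/(1 − f) ≈ 7.662/0.3567 ≈ 21.480 mg/L.
Peak 21.5 mg/L vs MTC 15 mg/L: exceeds toxic threshold.

21.5 mg/L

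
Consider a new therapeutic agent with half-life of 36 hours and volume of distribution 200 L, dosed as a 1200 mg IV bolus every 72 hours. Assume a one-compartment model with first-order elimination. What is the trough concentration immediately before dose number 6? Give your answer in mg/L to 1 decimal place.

2.0 mg/L

f = (1/2)^(τ/t½) = (1/2)^(72/36) ≈ 0.2500.
C₀ = D/Vd = 1200/200 ≈ 6.000 mg/L.
Before the 6th dose, 5 doses have been given. Superposition: Cmin = C₀·(f + f² + … + f^5).
≈ 6.000 × (0.2500 + 0.0625 + 0.0156 + 0.0039 + 0.0010) ≈ 6.000 × 0.3330 ≈ 1.998 mg/L.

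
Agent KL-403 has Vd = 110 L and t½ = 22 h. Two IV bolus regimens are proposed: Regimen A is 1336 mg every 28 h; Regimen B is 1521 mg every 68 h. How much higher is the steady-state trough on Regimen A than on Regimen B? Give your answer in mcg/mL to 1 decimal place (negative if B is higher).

6.7 mcg/mL

Regimen A: f = (1/2)^(28/22) ≈ 0.4139; Cmin,ss = (1336/110)·f/(1−f) ≈ 8.577 mcg/mL.
Regimen B: f = (1/2)^(68/22) ≈ 0.1174; Cmin,ss = (1521/110)·f/(1−f) ≈ 1.839 mcg/mL.
Difference ≈ 8.577 − 1.839 ≈ 6.738 mcg/mL.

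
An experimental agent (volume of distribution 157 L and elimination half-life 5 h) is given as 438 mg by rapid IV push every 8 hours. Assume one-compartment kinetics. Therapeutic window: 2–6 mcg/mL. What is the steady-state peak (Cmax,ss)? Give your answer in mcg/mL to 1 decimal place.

4.2 mcg/mL

τ/t½ = 8/5 ≈ 1.6, so fraction remaining f = (1/2)^(8/5) ≈ 0.3299.
Accumulation ratio R = 1/(1 − f) ≈ 1/0.6701 ≈ 1.4923.
Each bolus raises the concentration by D/Vd = 438/157 ≈ 2.790 mcg/mL.
Steady-state peak Cmax,ss = C₀·R ≈ 2.790 × 1.4923 ≈ 4.164 mcg/mL.
Peak 4.2 mcg/mL vs MTC 6 mcg/mL: below toxic threshold.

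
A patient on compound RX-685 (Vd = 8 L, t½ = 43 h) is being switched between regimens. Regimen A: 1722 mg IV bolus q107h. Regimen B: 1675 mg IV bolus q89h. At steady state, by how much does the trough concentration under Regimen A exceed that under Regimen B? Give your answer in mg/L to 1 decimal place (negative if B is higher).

-18.8 mg/L

Regimen A: f = (1/2)^(107/43) ≈ 0.1782; Cmin,ss = (1722/8)·f/(1−f) ≈ 46.675 mg/L.
Regimen B: f = (1/2)^(89/43) ≈ 0.2382; Cmin,ss = (1675/8)·f/(1−f) ≈ 65.467 mg/L.
Difference ≈ 46.675 − 65.467 ≈ -18.792 mg/L.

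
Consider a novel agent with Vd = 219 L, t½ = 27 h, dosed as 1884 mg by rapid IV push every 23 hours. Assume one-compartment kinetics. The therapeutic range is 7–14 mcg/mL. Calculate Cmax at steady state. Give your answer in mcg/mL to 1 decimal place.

19.3 mcg/mL

Over one 23-h interval, 23/27 ≈ 0.85185 half-lives elapse, leaving f ≈ 0.5541 of each dose.
Accumulation ratio R = 1/(1 − f) ≈ 1/0.4459 ≈ 2.2427.
Each bolus raises the concentration by D/Vd = 1884/219 ≈ 8.603 mcg/mL.
Steady-state peak Cmax,ss = C₀·R ≈ 8.603 × 2.2427 ≈ 19.294 mcg/mL.
Peak 19.3 mcg/mL vs MTC 14 mcg/mL: exceeds toxic threshold.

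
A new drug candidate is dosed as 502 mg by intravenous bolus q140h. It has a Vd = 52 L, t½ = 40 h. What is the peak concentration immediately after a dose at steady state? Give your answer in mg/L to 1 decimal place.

10.6 mg/L

τ/t½ = 140/40 ≈ 3.5, so fraction remaining f = (1/2)^(140/40) ≈ 0.0884.
At steady state, accumulation factor R = 1/(1 − e^(−kτ)) ≈ 1.0970.
Each bolus raises the concentration by D/Vd = 502/52 ≈ 9.654 mg/L.
Steady-state peak Cmax,ss = C₀·R ≈ 9.654 × 1.0970 ≈ 10.590 mg/L.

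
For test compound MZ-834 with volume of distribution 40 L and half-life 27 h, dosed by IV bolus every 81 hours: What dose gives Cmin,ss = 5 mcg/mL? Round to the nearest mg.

1400 mg

τ/t½ = 81/27 ≈ 3, so f = (1/2)^(81/27) ≈ 0.125000.
Cmin,ss = (D/Vd)·f/(1−f), so D = Cmin,ss·Vd·(1−f)/f.
D = 5 × 40 × (1−f)/f ≈ 5 × 40 × 7.00000 ≈ 1400.00 mg.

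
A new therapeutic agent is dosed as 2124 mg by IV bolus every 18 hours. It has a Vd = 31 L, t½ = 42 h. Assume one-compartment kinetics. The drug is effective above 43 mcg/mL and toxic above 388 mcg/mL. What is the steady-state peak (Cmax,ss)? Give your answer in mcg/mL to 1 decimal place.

τ/t½ = 18/42 ≈ 0.42857, so fraction remaining f = (1/2)^(18/42) ≈ 0.7430.
At steady state, accumulation factor R = 1/(1 − e^(−kτ)) ≈ 3.8911.
Single-dose peak C₀ = D/Vd = 2124/31 ≈ 68.516 mcg/mL.
Steady-state peak Cmax,ss = C₀·R ≈ 68.516 × 3.8911 ≈ 266.603 mcg/mL.
Peak 266.6 mcg/mL vs MTC 388 mcg/mL: below toxic threshold.

266.6 mcg/mL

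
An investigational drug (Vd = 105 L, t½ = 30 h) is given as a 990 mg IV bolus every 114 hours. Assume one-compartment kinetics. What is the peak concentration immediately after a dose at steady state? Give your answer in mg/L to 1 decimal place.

10.2 mg/L

τ/t½ = 114/30 ≈ 3.8, so fraction remaining f = (1/2)^(114/30) ≈ 0.0718.
Accumulation ratio R = 1/(1 − f) ≈ 1/0.9282 ≈ 1.0774.
Each bolus raises the concentration by D/Vd = 990/105 ≈ 9.429 mg/L.
Steady-state peak Cmax,ss = C₀·R ≈ 9.429 × 1.0774 ≈ 10.159 mg/L.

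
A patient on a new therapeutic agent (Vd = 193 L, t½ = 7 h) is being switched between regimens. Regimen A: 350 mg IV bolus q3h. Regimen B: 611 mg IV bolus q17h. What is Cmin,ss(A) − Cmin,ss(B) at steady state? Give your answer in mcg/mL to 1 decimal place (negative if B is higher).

Regimen A: f = (1/2)^(3/7) ≈ 0.7430; Cmin,ss = (350/193)·f/(1−f) ≈ 5.243 mcg/mL.
Regimen B: f = (1/2)^(17/7) ≈ 0.1857; Cmin,ss = (611/193)·f/(1−f) ≈ 0.722 mcg/mL.
Difference ≈ 5.243 − 0.722 ≈ 4.521 mcg/mL.

4.5 mcg/mL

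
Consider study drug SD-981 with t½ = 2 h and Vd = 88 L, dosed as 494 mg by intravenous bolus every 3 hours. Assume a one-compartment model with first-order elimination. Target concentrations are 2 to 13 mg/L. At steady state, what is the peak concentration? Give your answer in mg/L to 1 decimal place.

8.7 mg/L

k = ln2/t½ = ln2/2 ≈ 0.346574 h⁻¹; fraction remaining f = e^(−kτ) = e^(−0.346574×3) ≈ 0.3536.
At steady state, accumulation factor R = 1/(1 − e^(−kτ)) ≈ 1.5470.
Each bolus raises the concentration by D/Vd = 494/88 ≈ 5.614 mg/L.
Steady-state peak Cmax,ss = C₀·R ≈ 5.614 × 1.5470 ≈ 8.685 mg/L.
Peak 8.7 mg/L vs MTC 13 mg/L: below toxic threshold.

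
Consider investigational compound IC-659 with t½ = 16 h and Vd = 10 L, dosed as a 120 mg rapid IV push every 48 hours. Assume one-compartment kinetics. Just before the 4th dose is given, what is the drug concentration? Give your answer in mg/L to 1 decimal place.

1.7 mg/L

f = (1/2)^(τ/t½) = (1/2)^(48/16) ≈ 0.1250.
C₀ = D/Vd = 120/10 ≈ 12.000 mg/L.
Before the 4th dose, 3 doses have been given. Superposition: Cmin = C₀·(f + f² + … + f^3).
≈ 12.000 × (0.1250 + 0.0156 + 0.0020) ≈ 12.000 × 0.1426 ≈ 1.711 mg/L.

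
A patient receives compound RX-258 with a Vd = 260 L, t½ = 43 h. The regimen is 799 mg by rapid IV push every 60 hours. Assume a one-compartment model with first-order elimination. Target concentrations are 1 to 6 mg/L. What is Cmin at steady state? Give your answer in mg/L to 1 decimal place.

τ/t½ = 60/43 ≈ 1.3953, so fraction remaining f = (1/2)^(60/43) ≈ 0.3802.
Accumulation ratio R = 1/(1 − f) ≈ 1/0.6198 ≈ 1.6134.
Each bolus raises the concentration by D/Vd = 799/260 ≈ 3.073 mg/L.
Cmax,ss = C₀/(1 − f) ≈ 3.073/0.6198 ≈ 4.958 mg/L.
Steady-state trough Cmin,ss = Cmax,ss·f ≈ 4.958 × 0.3802 ≈ 1.885 mg/L.
Trough 1.9 mg/L vs MEC 1 mg/L: adequate.

1.9 mg/L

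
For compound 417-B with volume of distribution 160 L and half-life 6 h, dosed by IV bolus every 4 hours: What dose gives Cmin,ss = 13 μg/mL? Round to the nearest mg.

τ/t½ = 4/6 ≈ 0.66667, so f = (1/2)^(4/6) ≈ 0.629961.
Cmin,ss = (D/Vd)·f/(1−f), so D = Cmin,ss·Vd·(1−f)/f.
D = 13 × 160 × (1−f)/f ≈ 13 × 160 × 0.58740 ≈ 1221.79 mg.

1222 mg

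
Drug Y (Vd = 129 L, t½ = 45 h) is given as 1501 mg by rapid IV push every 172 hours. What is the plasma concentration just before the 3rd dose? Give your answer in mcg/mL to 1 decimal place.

f = (1/2)^(τ/t½) = (1/2)^(172/45) ≈ 0.0707.
C₀ = D/Vd = 1501/129 ≈ 11.636 mcg/mL.
Before the 3rd dose, 2 doses have been given. Superposition: Cmin = C₀·(f + f²).
≈ 11.636 × (0.0707 + 0.0050) ≈ 11.636 × 0.0757 ≈ 0.881 mcg/mL.

0.9 mcg/mL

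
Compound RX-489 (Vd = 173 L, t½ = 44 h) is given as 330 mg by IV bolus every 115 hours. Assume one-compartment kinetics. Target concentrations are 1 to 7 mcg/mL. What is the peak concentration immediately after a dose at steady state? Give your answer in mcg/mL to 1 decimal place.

k = ln2/t½ = ln2/44 ≈ 0.015753 h⁻¹; fraction remaining f = e^(−kτ) = e^(−0.015753×115) ≈ 0.1634.
At steady state, accumulation factor R = 1/(1 − e^(−kτ)) ≈ 1.1953.
Each bolus raises the concentration by D/Vd = 330/173 ≈ 1.908 mcg/mL.
Cmax,ss = C₀/(1 − f) ≈ 1.908/0.8366 ≈ 2.281 mcg/mL.
Peak 2.3 mcg/mL vs MTC 7 mcg/mL: below toxic threshold.

2.3 mcg/mL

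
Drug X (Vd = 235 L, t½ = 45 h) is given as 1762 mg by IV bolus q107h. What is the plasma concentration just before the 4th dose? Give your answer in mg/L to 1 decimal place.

f = (1/2)^(τ/t½) = (1/2)^(107/45) ≈ 0.1924.
C₀ = D/Vd = 1762/235 ≈ 7.498 mg/L.
Before the 4th dose, 3 doses have been given. Superposition: Cmin = C₀·(f + f² + … + f^3).
≈ 7.498 × (0.1924 + 0.0370 + 0.0071) ≈ 7.498 × 0.2365 ≈ 1.773 mg/L.

1.8 mg/L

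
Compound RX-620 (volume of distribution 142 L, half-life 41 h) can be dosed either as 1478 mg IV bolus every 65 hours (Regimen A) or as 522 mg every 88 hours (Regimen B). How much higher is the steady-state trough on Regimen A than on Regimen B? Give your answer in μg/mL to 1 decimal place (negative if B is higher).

4.1 μg/mL

Regimen A: f = (1/2)^(65/41) ≈ 0.3332; Cmin,ss = (1478/142)·f/(1−f) ≈ 5.201 μg/mL.
Regimen B: f = (1/2)^(88/41) ≈ 0.2259; Cmin,ss = (522/142)·f/(1−f) ≈ 1.073 μg/mL.
Difference ≈ 5.201 − 1.073 ≈ 4.128 μg/mL.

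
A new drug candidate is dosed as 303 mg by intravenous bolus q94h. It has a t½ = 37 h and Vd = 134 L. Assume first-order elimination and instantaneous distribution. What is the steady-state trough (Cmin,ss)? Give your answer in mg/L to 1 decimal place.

0.5 mg/L

k = ln2/t½ = ln2/37 ≈ 0.018734 h⁻¹; fraction remaining f = e^(−kτ) = e^(−0.018734×94) ≈ 0.1719.
Each bolus raises the concentration by D/Vd = 303/134 ≈ 2.261 mg/L.
Steady-state trough Cmin,ss = C₀·f/(1−f) ≈ 2.261 × 0.1719/0.8281 ≈ 0.469 mg/L.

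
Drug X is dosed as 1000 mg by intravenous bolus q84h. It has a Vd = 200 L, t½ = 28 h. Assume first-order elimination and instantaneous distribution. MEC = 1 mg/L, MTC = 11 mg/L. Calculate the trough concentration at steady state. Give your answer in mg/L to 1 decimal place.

τ = 84 h = 3 half-lives, so f = (1/2)^3 = 0.125.
Accumulation ratio R = 1/(1 − f) = 1/0.875 = 8/7.
Single-dose peak C₀ = D/Vd = 1000/200 = 5 mg/L.
Steady-state peak Cmax,ss = C₀·R = 5 × 8/7 ≈ 5.714 mg/L.
Steady-state trough Cmin,ss = Cmax,ss·f ≈ 5.714 × 0.125 ≈ 0.714 mg/L.
Trough 0.7 mg/L vs MEC 1 mg/L: subtherapeutic.

0.7 mg/L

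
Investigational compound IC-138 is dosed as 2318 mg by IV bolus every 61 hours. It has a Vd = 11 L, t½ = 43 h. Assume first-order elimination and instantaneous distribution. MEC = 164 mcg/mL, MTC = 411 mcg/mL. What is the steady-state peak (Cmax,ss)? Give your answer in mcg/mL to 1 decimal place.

Over one 61-h interval, 61/43 ≈ 1.4186 half-lives elapse, leaving f ≈ 0.3741 of each dose.
At steady state, accumulation factor R = 1/(1 − e^(−kτ)) ≈ 1.5977.
Each bolus raises the concentration by D/Vd = 2318/11 ≈ 210.727 mcg/mL.
Steady-state peak Cmax,ss = C₀·R ≈ 210.727 × 1.5977 ≈ 336.679 mcg/mL.
Peak 336.7 mcg/mL vs MTC 411 mcg/mL: below toxic threshold.

336.7 mcg/mL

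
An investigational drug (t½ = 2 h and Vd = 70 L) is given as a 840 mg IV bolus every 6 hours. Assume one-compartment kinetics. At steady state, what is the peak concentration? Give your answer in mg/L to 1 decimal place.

13.7 mg/L

The dosing interval is 3 half-lives, so f = 2^(−3) = 0.125.
Accumulation ratio R = 1/(1 − f) = 1/0.875 = 8/7.
Single-dose peak C₀ = D/Vd = 840/70 = 12 mg/L.
Steady-state peak Cmax,ss = C₀·R = 12 × 8/7 ≈ 13.714 mg/L.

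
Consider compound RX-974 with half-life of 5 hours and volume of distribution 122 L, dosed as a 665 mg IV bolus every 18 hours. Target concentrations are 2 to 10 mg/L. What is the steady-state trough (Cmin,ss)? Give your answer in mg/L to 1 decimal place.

0.5 mg/L

k = ln2/t½ = ln2/5 ≈ 0.138629 h⁻¹; fraction remaining f = e^(−kτ) = e^(−0.138629×18) ≈ 0.0825.
Single-dose peak C₀ = D/Vd = 665/122 ≈ 5.451 mg/L.
Steady-state trough Cmin,ss = C₀·f/(1−f) ≈ 5.451 × 0.0825/0.9175 ≈ 0.490 mg/L.
Trough 0.5 mg/L vs MEC 2 mg/L: subtherapeutic.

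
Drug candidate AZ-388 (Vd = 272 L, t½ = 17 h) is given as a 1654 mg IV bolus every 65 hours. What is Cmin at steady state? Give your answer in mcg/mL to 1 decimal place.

0.5 mcg/mL

τ/t½ = 65/17 ≈ 3.8235, so fraction remaining f = (1/2)^(65/17) ≈ 0.0706.
At steady state, accumulation factor R = 1/(1 − e^(−kτ)) ≈ 1.0760.
Single-dose peak C₀ = D/Vd = 1654/272 ≈ 6.081 mcg/mL.
Cmax,ss = C₀/(1 − f) ≈ 6.081/0.9294 ≈ 6.543 mcg/mL.
One interval later, Cmin,ss = Cmax,ss·e^(−kτ) ≈ 6.543 × 0.0706 ≈ 0.462 mcg/mL.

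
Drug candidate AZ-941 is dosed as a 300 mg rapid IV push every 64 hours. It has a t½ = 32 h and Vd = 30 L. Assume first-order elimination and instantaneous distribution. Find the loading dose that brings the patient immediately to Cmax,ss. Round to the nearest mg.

400 mg

f = (1/2)^(64/32) ≈ 0.250000; accumulation ratio R = 1/(1−f) ≈ 1.33333.
Loading dose to hit Cmax,ss on first dose: D_load = D_maint·R ≈ 300 × 1.33333 ≈ 400.00 mg.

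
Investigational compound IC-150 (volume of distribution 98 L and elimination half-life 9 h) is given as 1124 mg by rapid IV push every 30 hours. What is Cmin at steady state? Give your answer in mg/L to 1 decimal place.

τ/t½ = 30/9 ≈ 3.3333, so fraction remaining f = (1/2)^(30/9) ≈ 0.0992.
Accumulation ratio R = 1/(1 − f) ≈ 1/0.9008 ≈ 1.1101.
Single-dose peak C₀ = D/Vd = 1124/98 ≈ 11.469 mg/L.
Steady-state peak Cmax,ss = C₀·R ≈ 11.469 × 1.1101 ≈ 12.732 mg/L.
One interval later, Cmin,ss = Cmax,ss·e^(−kτ) ≈ 12.732 × 0.0992 ≈ 1.263 mg/L.

1.3 mg/L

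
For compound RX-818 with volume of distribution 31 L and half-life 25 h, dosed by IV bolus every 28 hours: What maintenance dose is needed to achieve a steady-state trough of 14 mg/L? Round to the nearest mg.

509 mg

τ/t½ = 28/25 ≈ 1.12, so f = (1/2)^(28/25) ≈ 0.460094.
Cmin,ss = (D/Vd)·f/(1−f), so D = Cmin,ss·Vd·(1−f)/f.
D = 14 × 31 × (1−f)/f ≈ 14 × 31 × 1.17347 ≈ 509.29 mg.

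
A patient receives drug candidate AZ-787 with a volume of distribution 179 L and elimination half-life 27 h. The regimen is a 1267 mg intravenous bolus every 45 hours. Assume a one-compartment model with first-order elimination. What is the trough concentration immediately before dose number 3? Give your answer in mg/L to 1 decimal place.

f = (1/2)^(τ/t½) = (1/2)^(45/27) ≈ 0.3150.
C₀ = D/Vd = 1267/179 ≈ 7.078 mg/L.
Before the 3rd dose, 2 doses have been given. Superposition: Cmin = C₀·(f + f²).
≈ 7.078 × (0.3150 + 0.0992) ≈ 7.078 × 0.4142 ≈ 2.932 mg/L.

2.9 mg/L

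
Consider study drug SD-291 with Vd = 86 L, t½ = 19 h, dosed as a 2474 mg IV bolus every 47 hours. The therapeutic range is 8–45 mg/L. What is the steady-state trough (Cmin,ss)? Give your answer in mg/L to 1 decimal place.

τ/t½ = 47/19 ≈ 2.4737, so fraction remaining f = (1/2)^(47/19) ≈ 0.1800.
At steady state, accumulation factor R = 1/(1 − e^(−kτ)) ≈ 1.2195.
Each bolus raises the concentration by D/Vd = 2474/86 ≈ 28.767 mg/L.
Steady-state peak Cmax,ss = C₀·R ≈ 28.767 × 1.2195 ≈ 35.081 mg/L.
Steady-state trough Cmin,ss = Cmax,ss·f ≈ 35.081 × 0.1800 ≈ 6.315 mg/L.
Trough 6.3 mg/L vs MEC 8 mg/L: subtherapeutic.

6.3 mg/L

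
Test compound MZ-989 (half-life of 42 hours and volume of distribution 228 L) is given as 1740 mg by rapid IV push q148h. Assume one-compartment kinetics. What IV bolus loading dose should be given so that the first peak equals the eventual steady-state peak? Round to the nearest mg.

1906 mg

f = (1/2)^(148/42) ≈ 0.086942; accumulation ratio R = 1/(1−f) ≈ 1.09522.
Loading dose to hit Cmax,ss on first dose: D_load = D_maint·R ≈ 1740 × 1.09522 ≈ 1905.68 mg.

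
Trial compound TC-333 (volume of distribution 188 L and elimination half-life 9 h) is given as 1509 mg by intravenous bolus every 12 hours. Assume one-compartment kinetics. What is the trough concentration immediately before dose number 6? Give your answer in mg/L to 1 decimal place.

f = (1/2)^(τ/t½) = (1/2)^(12/9) ≈ 0.3969.
C₀ = D/Vd = 1509/188 ≈ 8.027 mg/L.
Before the 6th dose, 5 doses have been given. Superposition: Cmin = C₀·(f + f² + … + f^5).
≈ 8.027 × (0.3969 + 0.1575 + 0.0625 + 0.0248 + 0.0098) ≈ 8.027 × 0.6515 ≈ 5.230 mg/L.

5.2 mg/L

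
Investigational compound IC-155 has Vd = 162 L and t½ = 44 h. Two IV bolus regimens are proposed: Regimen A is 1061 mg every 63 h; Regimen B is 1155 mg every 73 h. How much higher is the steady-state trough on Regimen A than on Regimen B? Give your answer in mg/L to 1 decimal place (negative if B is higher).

Regimen A: f = (1/2)^(63/44) ≈ 0.3707; Cmin,ss = (1061/162)·f/(1−f) ≈ 3.858 mg/L.
Regimen B: f = (1/2)^(73/44) ≈ 0.3166; Cmin,ss = (1155/162)·f/(1−f) ≈ 3.303 mg/L.
Difference ≈ 3.858 − 3.303 ≈ 0.555 mg/L.

0.6 mg/L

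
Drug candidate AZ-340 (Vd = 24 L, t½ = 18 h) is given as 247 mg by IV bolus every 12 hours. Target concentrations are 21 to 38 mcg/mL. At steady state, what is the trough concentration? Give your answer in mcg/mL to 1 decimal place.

17.5 mcg/mL

τ/t½ = 12/18 ≈ 0.66667, so fraction remaining f = (1/2)^(12/18) ≈ 0.6300.
Each bolus raises the concentration by D/Vd = 247/24 ≈ 10.292 mcg/mL.
Steady-state trough Cmin,ss = C₀·f/(1−f) ≈ 10.292 × 0.6300/0.3700 ≈ 17.524 mcg/mL.
Trough 17.5 mcg/mL vs MEC 21 mcg/mL: subtherapeutic.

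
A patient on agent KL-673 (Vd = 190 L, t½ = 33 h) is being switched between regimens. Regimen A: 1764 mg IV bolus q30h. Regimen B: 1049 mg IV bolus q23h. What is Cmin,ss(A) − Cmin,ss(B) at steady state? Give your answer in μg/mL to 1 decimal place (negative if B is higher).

Regimen A: f = (1/2)^(30/33) ≈ 0.5325; Cmin,ss = (1764/190)·f/(1−f) ≈ 10.575 μg/mL.
Regimen B: f = (1/2)^(23/33) ≈ 0.6169; Cmin,ss = (1049/190)·f/(1−f) ≈ 8.890 μg/mL.
Difference ≈ 10.575 − 8.890 ≈ 1.685 μg/mL.

1.7 μg/mL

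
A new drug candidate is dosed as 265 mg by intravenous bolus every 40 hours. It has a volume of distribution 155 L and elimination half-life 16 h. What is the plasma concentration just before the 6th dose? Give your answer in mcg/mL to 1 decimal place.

0.4 mcg/mL

f = (1/2)^(τ/t½) = (1/2)^(40/16) ≈ 0.1768.
C₀ = D/Vd = 265/155 ≈ 1.710 mcg/mL.
Before the 6th dose, 5 doses have been given. Superposition: Cmin = C₀·(f + f² + … + f^5).
≈ 1.710 × (0.1768 + 0.0313 + 0.0055 + 0.0010 + 0.0002) ≈ 1.710 × 0.2148 ≈ 0.367 mcg/mL.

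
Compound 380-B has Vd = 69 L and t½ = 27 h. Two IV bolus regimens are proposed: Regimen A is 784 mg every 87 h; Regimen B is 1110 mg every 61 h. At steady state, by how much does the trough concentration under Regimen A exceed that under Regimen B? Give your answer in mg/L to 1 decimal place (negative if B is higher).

Regimen A: f = (1/2)^(87/27) ≈ 0.1072; Cmin,ss = (784/69)·f/(1−f) ≈ 1.364 mg/L.
Regimen B: f = (1/2)^(61/27) ≈ 0.2089; Cmin,ss = (1110/69)·f/(1−f) ≈ 4.248 mg/L.
Difference ≈ 1.364 − 4.248 ≈ -2.884 mg/L.

-2.9 mg/L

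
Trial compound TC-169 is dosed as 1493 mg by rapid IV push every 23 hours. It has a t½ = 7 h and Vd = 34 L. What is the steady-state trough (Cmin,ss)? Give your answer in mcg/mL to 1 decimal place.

5.0 mcg/mL

τ/t½ = 23/7 ≈ 3.2857, so fraction remaining f = (1/2)^(23/7) ≈ 0.1025.
At steady state, accumulation factor R = 1/(1 − e^(−kτ)) ≈ 1.1142.
Each bolus raises the concentration by D/Vd = 1493/34 ≈ 43.912 mcg/mL.
Steady-state peak Cmax,ss = C₀·R ≈ 43.912 × 1.1142 ≈ 48.927 mcg/mL.
Steady-state trough Cmin,ss = Cmax,ss·f ≈ 48.927 × 0.1025 ≈ 5.015 mcg/mL.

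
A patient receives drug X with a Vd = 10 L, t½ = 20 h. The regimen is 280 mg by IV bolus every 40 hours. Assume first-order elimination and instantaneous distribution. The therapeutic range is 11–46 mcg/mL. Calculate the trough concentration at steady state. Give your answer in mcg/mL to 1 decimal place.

τ = 40 h = 2 half-lives, so f = (1/2)^2 = 0.25.
At steady state, R = 1/(1 − 0.25) = 4/3.
Single-dose peak C₀ = D/Vd = 280/10 = 28 mcg/mL.
Steady-state peak Cmax,ss = C₀·R = 28 × 4/3 ≈ 37.333 mcg/mL.
Steady-state trough Cmin,ss = Cmax,ss·f ≈ 37.333 × 0.25 ≈ 9.333 mcg/mL.
Trough 9.3 mcg/mL vs MEC 11 mcg/mL: subtherapeutic.

9.3 mcg/mL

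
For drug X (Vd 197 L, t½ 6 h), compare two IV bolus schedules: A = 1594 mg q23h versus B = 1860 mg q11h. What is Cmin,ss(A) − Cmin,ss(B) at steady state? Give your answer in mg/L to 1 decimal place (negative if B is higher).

-3.1 mg/L

Regimen A: f = (1/2)^(23/6) ≈ 0.0702; Cmin,ss = (1594/197)·f/(1−f) ≈ 0.611 mg/L.
Regimen B: f = (1/2)^(11/6) ≈ 0.2806; Cmin,ss = (1860/197)·f/(1−f) ≈ 3.683 mg/L.
Difference ≈ 0.611 − 3.683 ≈ -3.072 mg/L.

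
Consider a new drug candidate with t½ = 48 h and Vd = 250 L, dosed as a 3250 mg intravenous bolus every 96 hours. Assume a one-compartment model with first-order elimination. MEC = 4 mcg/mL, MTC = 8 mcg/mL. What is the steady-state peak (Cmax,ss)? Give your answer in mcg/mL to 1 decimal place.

The dosing interval is 2 half-lives, so f = 2^(−2) = 0.25.
Accumulation ratio R = 1/(1 − f) = 1/0.75 = 4/3.
Single-dose peak C₀ = D/Vd = 3250/250 = 13 mcg/mL.
Steady-state peak Cmax,ss = C₀·R = 13 × 4/3 ≈ 17.333 mcg/mL.
Peak 17.3 mcg/mL vs MTC 8 mcg/mL: exceeds toxic threshold.

17.3 mcg/mL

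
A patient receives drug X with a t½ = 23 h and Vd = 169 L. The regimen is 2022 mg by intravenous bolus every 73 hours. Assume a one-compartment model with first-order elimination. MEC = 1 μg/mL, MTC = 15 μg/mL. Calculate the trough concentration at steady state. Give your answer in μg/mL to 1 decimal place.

Over one 73-h interval, 73/23 ≈ 3.1739 half-lives elapse, leaving f ≈ 0.1108 of each dose.
Each bolus raises the concentration by D/Vd = 2022/169 ≈ 11.964 μg/mL.
Steady-state trough Cmin,ss = C₀·f/(1−f) ≈ 11.964 × 0.1108/0.8892 ≈ 1.491 μg/mL.
Trough 1.5 μg/mL vs MEC 1 μg/mL: adequate.

1.5 μg/mL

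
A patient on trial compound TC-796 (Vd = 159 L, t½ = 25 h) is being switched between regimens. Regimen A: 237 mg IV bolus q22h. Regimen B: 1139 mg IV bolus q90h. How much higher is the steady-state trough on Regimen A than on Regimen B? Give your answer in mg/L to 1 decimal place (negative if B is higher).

Regimen A: f = (1/2)^(22/25) ≈ 0.5434; Cmin,ss = (237/159)·f/(1−f) ≈ 1.774 mg/L.
Regimen B: f = (1/2)^(90/25) ≈ 0.0825; Cmin,ss = (1139/159)·f/(1−f) ≈ 0.644 mg/L.
Difference ≈ 1.774 − 0.644 ≈ 1.130 mg/L.

1.1 mg/L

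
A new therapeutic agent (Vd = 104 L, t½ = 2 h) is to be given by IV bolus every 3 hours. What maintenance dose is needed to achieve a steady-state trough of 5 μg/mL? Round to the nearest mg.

951 mg

τ/t½ = 3/2 ≈ 1.5, so f = (1/2)^(3/2) ≈ 0.353553.
Cmin,ss = (D/Vd)·f/(1−f), so D = Cmin,ss·Vd·(1−f)/f.
D = 5 × 104 × (1−f)/f ≈ 5 × 104 × 1.82843 ≈ 950.78 mg.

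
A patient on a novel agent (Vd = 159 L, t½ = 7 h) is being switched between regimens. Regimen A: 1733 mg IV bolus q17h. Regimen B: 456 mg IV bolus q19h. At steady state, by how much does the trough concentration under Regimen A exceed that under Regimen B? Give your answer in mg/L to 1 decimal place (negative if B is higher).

2.0 mg/L

Regimen A: f = (1/2)^(17/7) ≈ 0.1857; Cmin,ss = (1733/159)·f/(1−f) ≈ 2.486 mg/L.
Regimen B: f = (1/2)^(19/7) ≈ 0.1524; Cmin,ss = (456/159)·f/(1−f) ≈ 0.516 mg/L.
Difference ≈ 2.486 − 0.516 ≈ 1.970 mg/L.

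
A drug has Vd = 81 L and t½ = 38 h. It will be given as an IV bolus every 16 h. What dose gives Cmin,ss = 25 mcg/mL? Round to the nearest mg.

686 mg

τ/t½ = 16/38 ≈ 0.42105, so f = (1/2)^(16/38) ≈ 0.746879.
Cmin,ss = (D/Vd)·f/(1−f), so D = Cmin,ss·Vd·(1−f)/f.
D = 25 × 81 × (1−f)/f ≈ 25 × 81 × 0.33890 ≈ 686.27 mg.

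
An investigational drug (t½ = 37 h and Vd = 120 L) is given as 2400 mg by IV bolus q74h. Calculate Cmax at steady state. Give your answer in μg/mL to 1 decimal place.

26.7 μg/mL

τ = 74 h = 2 half-lives, so f = (1/2)^2 = 0.25.
Accumulation ratio R = 1/(1 − f) = 1/0.75 = 4/3.
Single-dose peak C₀ = D/Vd = 2400/120 = 20 μg/mL.
Steady-state peak Cmax,ss = C₀·R = 20 × 4/3 ≈ 26.667 μg/mL.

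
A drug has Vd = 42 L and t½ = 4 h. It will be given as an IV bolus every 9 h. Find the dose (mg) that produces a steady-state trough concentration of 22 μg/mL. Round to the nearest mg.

τ/t½ = 9/4 ≈ 2.25, so f = (1/2)^(9/4) ≈ 0.210224.
Cmin,ss = (D/Vd)·f/(1−f), so D = Cmin,ss·Vd·(1−f)/f.
D = 22 × 42 × (1−f)/f ≈ 22 × 42 × 3.75683 ≈ 3471.31 mg.

3471 mg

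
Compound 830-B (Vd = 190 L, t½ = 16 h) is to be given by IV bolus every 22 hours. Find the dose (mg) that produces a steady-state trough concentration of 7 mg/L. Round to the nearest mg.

τ/t½ = 22/16 ≈ 1.375, so f = (1/2)^(22/16) ≈ 0.385553.
Cmin,ss = (D/Vd)·f/(1−f), so D = Cmin,ss·Vd·(1−f)/f.
D = 7 × 190 × (1−f)/f ≈ 7 × 190 × 1.59368 ≈ 2119.59 mg.

2120 mg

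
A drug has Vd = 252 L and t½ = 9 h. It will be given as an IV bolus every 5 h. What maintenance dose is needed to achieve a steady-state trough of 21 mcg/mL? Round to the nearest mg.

τ/t½ = 5/9 ≈ 0.55556, so f = (1/2)^(5/9) ≈ 0.680395.
Cmin,ss = (D/Vd)·f/(1−f), so D = Cmin,ss·Vd·(1−f)/f.
D = 21 × 252 × (1−f)/f ≈ 21 × 252 × 0.46973 ≈ 2485.81 mg.

2486 mg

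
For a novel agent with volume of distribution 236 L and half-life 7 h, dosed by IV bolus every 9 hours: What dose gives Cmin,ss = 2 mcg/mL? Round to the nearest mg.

679 mg

τ/t½ = 9/7 ≈ 1.2857, so f = (1/2)^(9/7) ≈ 0.410168.
Cmin,ss = (D/Vd)·f/(1−f), so D = Cmin,ss·Vd·(1−f)/f.
D = 2 × 236 × (1−f)/f ≈ 2 × 236 × 1.43803 ≈ 678.75 mg.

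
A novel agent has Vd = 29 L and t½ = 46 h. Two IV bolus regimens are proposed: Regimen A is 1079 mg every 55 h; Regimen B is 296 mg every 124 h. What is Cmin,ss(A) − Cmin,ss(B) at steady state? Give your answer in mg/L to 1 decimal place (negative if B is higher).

Regimen A: f = (1/2)^(55/46) ≈ 0.4366; Cmin,ss = (1079/29)·f/(1−f) ≈ 28.833 mg/L.
Regimen B: f = (1/2)^(124/46) ≈ 0.1544; Cmin,ss = (296/29)·f/(1−f) ≈ 1.864 mg/L.
Difference ≈ 28.833 − 1.864 ≈ 26.969 mg/L.

27.0 mg/L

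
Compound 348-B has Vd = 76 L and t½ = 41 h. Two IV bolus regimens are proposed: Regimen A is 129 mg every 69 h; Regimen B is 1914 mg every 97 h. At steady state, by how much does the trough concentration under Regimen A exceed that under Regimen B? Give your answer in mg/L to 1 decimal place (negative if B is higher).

-5.3 mg/L

Regimen A: f = (1/2)^(69/41) ≈ 0.3115; Cmin,ss = (129/76)·f/(1−f) ≈ 0.768 mg/L.
Regimen B: f = (1/2)^(97/41) ≈ 0.1940; Cmin,ss = (1914/76)·f/(1−f) ≈ 6.062 mg/L.
Difference ≈ 0.768 − 6.062 ≈ -5.294 mg/L.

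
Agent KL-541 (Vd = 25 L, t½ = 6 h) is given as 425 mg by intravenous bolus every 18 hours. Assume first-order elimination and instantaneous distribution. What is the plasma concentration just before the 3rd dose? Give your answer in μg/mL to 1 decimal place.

2.4 μg/mL

f = (1/2)^(τ/t½) = (1/2)^(18/6) ≈ 0.1250.
C₀ = D/Vd = 425/25 ≈ 17.000 μg/mL.
Before the 3rd dose, 2 doses have been given. Superposition: Cmin = C₀·(f + f²).
≈ 17.000 × (0.1250 + 0.0156) ≈ 17.000 × 0.1406 ≈ 2.390 μg/mL.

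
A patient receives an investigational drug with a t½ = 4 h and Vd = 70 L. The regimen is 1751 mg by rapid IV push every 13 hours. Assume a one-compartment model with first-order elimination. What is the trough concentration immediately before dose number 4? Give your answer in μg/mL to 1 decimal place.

2.9 μg/mL

f = (1/2)^(τ/t½) = (1/2)^(13/4) ≈ 0.1051.
C₀ = D/Vd = 1751/70 ≈ 25.014 μg/mL.
Before the 4th dose, 3 doses have been given. Superposition: Cmin = C₀·(f + f² + … + f^3).
≈ 25.014 × (0.1051 + 0.0110 + 0.0012) ≈ 25.014 × 0.1173 ≈ 2.934 μg/mL.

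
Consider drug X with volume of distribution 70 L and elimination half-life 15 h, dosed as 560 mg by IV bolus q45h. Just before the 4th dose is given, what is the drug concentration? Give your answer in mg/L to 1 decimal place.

f = (1/2)^(τ/t½) = (1/2)^(45/15) ≈ 0.1250.
C₀ = D/Vd = 560/70 ≈ 8.000 mg/L.
Before the 4th dose, 3 doses have been given. Superposition: Cmin = C₀·(f + f² + … + f^3).
≈ 8.000 × (0.1250 + 0.0156 + 0.0020) ≈ 8.000 × 0.1426 ≈ 1.141 mg/L.

1.1 mg/L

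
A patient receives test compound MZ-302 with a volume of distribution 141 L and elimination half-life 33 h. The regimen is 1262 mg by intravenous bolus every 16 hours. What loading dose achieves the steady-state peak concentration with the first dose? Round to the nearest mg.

4421 mg

f = (1/2)^(16/33) ≈ 0.714572; accumulation ratio R = 1/(1−f) ≈ 3.50351.
Loading dose to hit Cmax,ss on first dose: D_load = D_maint·R ≈ 1262 × 3.50351 ≈ 4421.43 mg.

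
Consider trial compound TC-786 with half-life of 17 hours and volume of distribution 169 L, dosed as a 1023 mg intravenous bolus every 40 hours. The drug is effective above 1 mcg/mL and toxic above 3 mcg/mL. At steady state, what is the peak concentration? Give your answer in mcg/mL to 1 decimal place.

Over one 40-h interval, 40/17 ≈ 2.3529 half-lives elapse, leaving f ≈ 0.1957 of each dose.
Accumulation ratio R = 1/(1 − f) ≈ 1/0.8043 ≈ 1.2433.
Single-dose peak C₀ = D/Vd = 1023/169 ≈ 6.053 mcg/mL.
Steady-state peak Cmax,ss = C₀·R ≈ 6.053 × 1.2433 ≈ 7.526 mcg/mL.
Peak 7.5 mcg/mL vs MTC 3 mcg/mL: exceeds toxic threshold.

7.5 mcg/mL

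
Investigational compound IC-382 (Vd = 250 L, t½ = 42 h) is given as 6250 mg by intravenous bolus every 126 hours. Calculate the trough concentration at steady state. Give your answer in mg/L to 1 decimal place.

The dosing interval is 3 half-lives, so f = 2^(−3) = 0.125.
Accumulation ratio R = 1/(1 − f) = 1/0.875 = 8/7.
Single-dose peak C₀ = D/Vd = 6250/250 = 25 mg/L.
Steady-state peak Cmax,ss = C₀·R = 25 × 8/7 ≈ 28.571 mg/L.
Steady-state trough Cmin,ss = Cmax,ss·f ≈ 28.571 × 0.125 ≈ 3.571 mg/L.

3.6 mg/L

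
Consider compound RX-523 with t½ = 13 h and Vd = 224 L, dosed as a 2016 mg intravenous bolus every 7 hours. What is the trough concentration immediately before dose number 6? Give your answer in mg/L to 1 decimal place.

f = (1/2)^(τ/t½) = (1/2)^(7/13) ≈ 0.6885.
C₀ = D/Vd = 2016/224 ≈ 9.000 mg/L.
Before the 6th dose, 5 doses have been given. Superposition: Cmin = C₀·(f + f² + … + f^5).
≈ 9.000 × (0.6885 + 0.4740 + 0.3264 + 0.2247 + 0.1547) ≈ 9.000 × 1.8683 ≈ 16.815 mg/L.

16.8 mg/L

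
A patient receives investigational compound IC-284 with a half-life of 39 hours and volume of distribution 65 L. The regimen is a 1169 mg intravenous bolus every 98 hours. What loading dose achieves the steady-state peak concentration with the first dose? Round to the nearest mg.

1417 mg

f = (1/2)^(98/39) ≈ 0.175213; accumulation ratio R = 1/(1−f) ≈ 1.21243.
Loading dose to hit Cmax,ss on first dose: D_load = D_maint·R ≈ 1169 × 1.21243 ≈ 1417.33 mg.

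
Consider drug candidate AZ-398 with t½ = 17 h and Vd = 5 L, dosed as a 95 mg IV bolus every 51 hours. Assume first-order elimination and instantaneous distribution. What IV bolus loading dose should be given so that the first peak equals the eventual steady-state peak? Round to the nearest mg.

109 mg

f = (1/2)^(51/17) ≈ 0.125000; accumulation ratio R = 1/(1−f) ≈ 1.14286.
Loading dose to hit Cmax,ss on first dose: D_load = D_maint·R ≈ 95 × 1.14286 ≈ 108.57 mg.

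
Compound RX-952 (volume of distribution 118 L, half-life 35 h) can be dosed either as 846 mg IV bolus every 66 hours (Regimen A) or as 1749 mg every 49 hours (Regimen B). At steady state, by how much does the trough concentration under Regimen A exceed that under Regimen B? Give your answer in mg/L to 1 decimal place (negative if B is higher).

Regimen A: f = (1/2)^(66/35) ≈ 0.2706; Cmin,ss = (846/118)·f/(1−f) ≈ 2.660 mg/L.
Regimen B: f = (1/2)^(49/35) ≈ 0.3789; Cmin,ss = (1749/118)·f/(1−f) ≈ 9.042 mg/L.
Difference ≈ 2.660 − 9.042 ≈ -6.382 mg/L.

-6.4 mg/L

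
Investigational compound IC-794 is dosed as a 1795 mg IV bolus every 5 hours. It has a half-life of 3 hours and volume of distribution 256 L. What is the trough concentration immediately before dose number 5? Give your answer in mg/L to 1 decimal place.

3.2 mg/L

f = (1/2)^(τ/t½) = (1/2)^(5/3) ≈ 0.3150.
C₀ = D/Vd = 1795/256 ≈ 7.012 mg/L.
Before the 5th dose, 4 doses have been given. Superposition: Cmin = C₀·(f + f² + … + f^4).
≈ 7.012 × (0.3150 + 0.0992 + 0.0313 + 0.0098) ≈ 7.012 × 0.4553 ≈ 3.193 mg/L.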